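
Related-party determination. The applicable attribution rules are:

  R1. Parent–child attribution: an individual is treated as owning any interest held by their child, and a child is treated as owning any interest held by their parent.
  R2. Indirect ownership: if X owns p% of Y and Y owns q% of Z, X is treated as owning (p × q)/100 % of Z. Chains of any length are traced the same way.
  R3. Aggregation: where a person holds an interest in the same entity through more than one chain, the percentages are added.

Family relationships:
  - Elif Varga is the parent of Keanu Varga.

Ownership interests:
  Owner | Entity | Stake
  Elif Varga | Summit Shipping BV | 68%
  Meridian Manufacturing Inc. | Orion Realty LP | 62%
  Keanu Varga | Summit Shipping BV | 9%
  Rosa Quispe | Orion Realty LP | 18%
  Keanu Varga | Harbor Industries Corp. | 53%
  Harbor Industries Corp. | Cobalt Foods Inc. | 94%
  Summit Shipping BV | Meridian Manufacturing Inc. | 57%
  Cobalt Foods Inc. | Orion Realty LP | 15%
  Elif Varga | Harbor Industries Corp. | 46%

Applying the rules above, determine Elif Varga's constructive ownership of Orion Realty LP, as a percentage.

By parent–child attribution (R1), Elif Varga is treated as also owning Keanu Varga's interest in Summit Shipping BV, giving 68% + 9% = 77%.
By parent–child attribution (R1), Elif Varga is treated as also owning Keanu Varga's interest in Harbor Industries Corp, giving 46% + 53% = 99%.
Chain via Summit Shipping BV → Meridian Manufacturing Inc. (R2): 77% × 57% × 62% = 27.2118% of Orion Realty LP.
Chain via Harbor Industries Corp. → Cobalt Foods Inc. (R2): 99% × 94% × 15% = 13.959% of Orion Realty LP.
Aggregating (R3): 27.2118% + 13.959% = 41.1708%.

41.1708%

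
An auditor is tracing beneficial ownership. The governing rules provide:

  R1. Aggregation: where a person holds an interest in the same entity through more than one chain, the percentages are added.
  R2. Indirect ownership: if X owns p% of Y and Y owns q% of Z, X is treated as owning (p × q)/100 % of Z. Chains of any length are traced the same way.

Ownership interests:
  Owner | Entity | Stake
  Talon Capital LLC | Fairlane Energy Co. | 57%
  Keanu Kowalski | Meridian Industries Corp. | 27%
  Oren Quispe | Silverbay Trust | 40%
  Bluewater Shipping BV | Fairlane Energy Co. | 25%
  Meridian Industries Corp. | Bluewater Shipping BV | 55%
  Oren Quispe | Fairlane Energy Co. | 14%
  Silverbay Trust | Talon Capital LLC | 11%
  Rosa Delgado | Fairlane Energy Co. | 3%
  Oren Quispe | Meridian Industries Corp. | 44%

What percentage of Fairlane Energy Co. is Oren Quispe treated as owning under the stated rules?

Chain via Meridian Industries Corp. → Bluewater Shipping BV (R2): 44% × 55% × 25% = 6.05% of Fairlane Energy Co.
Chain via Silverbay Trust → Talon Capital LLC (R2): 40% × 11% × 57% = 2.508% of Fairlane Energy Co.
Direct interest in Fairlane Energy Co: 14%.
Aggregating (R1): 6.05% + 2.508% + 14% = 22.558%.

22.558%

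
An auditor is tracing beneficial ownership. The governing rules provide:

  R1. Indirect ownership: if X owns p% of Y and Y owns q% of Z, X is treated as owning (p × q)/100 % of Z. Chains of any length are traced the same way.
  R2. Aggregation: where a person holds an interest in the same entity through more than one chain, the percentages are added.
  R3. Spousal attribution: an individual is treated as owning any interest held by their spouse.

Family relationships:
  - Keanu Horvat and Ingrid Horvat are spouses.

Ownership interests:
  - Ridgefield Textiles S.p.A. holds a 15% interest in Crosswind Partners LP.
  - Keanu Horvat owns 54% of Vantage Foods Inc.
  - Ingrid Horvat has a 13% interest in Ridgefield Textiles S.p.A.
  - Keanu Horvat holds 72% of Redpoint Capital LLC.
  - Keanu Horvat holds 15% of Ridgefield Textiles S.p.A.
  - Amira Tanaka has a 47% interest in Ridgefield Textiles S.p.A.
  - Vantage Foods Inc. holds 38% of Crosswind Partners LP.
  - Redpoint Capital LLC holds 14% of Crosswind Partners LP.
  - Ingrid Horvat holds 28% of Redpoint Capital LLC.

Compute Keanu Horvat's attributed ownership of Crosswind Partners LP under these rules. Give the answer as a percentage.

By spousal attribution (R3), Keanu Horvat is treated as also owning Ingrid Horvat's interest in Redpoint Capital LLC, giving 72% + 28% = 100%.
By spousal attribution (R3), Keanu Horvat is treated as also owning Ingrid Horvat's interest in Ridgefield Textiles S.p.A, giving 15% + 13% = 28%.
Chain via Redpoint Capital LLC (R1): 100% × 14% = 14% of Crosswind Partners LP.
Chain via Vantage Foods Inc. (R1): 54% × 38% = 20.52% of Crosswind Partners LP.
Chain via Ridgefield Textiles S.p.A. (R1): 28% × 15% = 4.2% of Crosswind Partners LP.
Aggregating (R2): 14% + 20.52% + 4.2% = 38.72%.

38.72%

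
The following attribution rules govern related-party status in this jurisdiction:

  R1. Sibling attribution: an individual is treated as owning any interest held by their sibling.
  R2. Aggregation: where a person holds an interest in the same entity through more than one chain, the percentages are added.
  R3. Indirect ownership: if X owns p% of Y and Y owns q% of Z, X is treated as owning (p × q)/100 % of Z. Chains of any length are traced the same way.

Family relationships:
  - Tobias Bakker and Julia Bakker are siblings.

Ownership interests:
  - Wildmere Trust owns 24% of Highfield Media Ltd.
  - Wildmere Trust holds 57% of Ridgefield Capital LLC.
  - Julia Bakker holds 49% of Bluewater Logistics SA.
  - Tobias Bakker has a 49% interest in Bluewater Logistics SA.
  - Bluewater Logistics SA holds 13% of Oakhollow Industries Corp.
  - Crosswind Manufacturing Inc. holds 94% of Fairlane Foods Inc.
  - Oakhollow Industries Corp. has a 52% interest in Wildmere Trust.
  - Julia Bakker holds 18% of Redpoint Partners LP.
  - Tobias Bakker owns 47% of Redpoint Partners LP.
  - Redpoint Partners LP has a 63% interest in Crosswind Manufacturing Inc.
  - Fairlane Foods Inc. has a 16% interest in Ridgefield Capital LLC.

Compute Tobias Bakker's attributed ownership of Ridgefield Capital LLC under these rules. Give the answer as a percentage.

By sibling attribution (R1), Tobias Bakker is treated as also owning Julia Bakker's interest in Bluewater Logistics SA, giving 49% + 49% = 98%.
By sibling attribution (R1), Tobias Bakker is treated as also owning Julia Bakker's interest in Redpoint Partners LP, giving 47% + 18% = 65%.
Chain via Bluewater Logistics SA → Oakhollow Industries Corp. → Wildmere Trust (R3): 98% × 13% × 52% × 57% = 3.776136% of Ridgefield Capital LLC.
Chain via Redpoint Partners LP → Crosswind Manufacturing Inc. → Fairlane Foods Inc. (R3): 65% × 63% × 94% × 16% = 6.15888% of Ridgefield Capital LLC.
Aggregating (R2): 3.776136% + 6.15888% = 9.935016%.

9.935016%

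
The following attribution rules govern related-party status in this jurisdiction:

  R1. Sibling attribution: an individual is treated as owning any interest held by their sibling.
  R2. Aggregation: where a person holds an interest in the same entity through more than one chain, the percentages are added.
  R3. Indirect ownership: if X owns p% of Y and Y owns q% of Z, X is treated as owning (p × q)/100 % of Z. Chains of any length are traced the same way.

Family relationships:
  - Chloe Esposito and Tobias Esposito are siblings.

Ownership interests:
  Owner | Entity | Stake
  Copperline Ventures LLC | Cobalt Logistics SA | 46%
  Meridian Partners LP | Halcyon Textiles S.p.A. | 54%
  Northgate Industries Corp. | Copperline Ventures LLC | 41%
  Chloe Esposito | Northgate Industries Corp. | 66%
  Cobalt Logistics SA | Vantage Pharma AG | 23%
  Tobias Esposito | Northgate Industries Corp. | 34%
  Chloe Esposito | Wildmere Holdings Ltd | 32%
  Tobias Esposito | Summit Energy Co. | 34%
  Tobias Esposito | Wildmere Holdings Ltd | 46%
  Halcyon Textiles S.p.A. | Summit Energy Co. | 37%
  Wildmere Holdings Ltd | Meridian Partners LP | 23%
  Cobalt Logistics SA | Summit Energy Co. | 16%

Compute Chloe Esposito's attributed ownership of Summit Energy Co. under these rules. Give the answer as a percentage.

By sibling attribution (R1), Chloe Esposito is treated as also owning Tobias Esposito's interest in Wildmere Holdings Ltd, giving 32% + 46% = 78%.
By sibling attribution (R1), Chloe Esposito is treated as also owning Tobias Esposito's interest in Northgate Industries Corp, giving 66% + 34% = 100%.
By sibling attribution (R1), Chloe Esposito is treated as owning Tobias Esposito's 34% interest in Summit Energy Co.
Chain via Wildmere Holdings Ltd → Meridian Partners LP → Halcyon Textiles S.p.A. (R3): 78% × 23% × 54% × 37% = 3.584412% of Summit Energy Co.
Chain via Northgate Industries Corp. → Copperline Ventures LLC → Cobalt Logistics SA (R3): 100% × 41% × 46% × 16% = 3.0176% of Summit Energy Co.
Direct interest in Summit Energy Co: 34%.
Aggregating (R2): 3.584412% + 3.0176% + 34% = 40.602012%.

40.602012%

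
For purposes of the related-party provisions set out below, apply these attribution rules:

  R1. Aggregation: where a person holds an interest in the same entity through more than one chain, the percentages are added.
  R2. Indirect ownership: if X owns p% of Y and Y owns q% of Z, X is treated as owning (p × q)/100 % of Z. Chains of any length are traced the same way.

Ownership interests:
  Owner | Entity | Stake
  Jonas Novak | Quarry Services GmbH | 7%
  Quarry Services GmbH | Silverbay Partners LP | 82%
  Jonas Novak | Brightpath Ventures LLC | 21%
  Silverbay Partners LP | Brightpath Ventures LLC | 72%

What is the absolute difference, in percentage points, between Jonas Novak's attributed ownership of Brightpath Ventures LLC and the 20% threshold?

5.1328

Chain via Quarry Services GmbH → Silverbay Partners LP (R2): 7% × 82% × 72% = 4.1328% of Brightpath Ventures LLC.
Direct interest in Brightpath Ventures LLC: 21%.
Aggregating (R1): 4.1328% + 21% = 25.1328%.
25.1328% exceeds the 20% threshold by 5.1328 percentage points.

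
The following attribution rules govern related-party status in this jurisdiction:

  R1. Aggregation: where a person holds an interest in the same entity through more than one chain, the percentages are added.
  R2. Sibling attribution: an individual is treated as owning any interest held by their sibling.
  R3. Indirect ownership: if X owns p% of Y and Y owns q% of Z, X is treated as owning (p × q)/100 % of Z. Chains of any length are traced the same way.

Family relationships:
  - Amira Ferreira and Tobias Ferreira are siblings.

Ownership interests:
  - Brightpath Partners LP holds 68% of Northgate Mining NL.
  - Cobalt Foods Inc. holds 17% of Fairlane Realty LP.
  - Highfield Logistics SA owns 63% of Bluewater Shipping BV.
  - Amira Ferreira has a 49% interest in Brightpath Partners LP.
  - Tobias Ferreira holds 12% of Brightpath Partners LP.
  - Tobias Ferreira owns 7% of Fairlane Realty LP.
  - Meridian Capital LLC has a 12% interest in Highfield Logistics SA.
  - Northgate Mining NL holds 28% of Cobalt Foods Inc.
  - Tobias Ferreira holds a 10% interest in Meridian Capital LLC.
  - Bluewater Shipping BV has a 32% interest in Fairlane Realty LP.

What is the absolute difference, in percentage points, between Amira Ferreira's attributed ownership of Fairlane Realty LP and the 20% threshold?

10.783632

By sibling attribution (R2), Amira Ferreira is treated as also owning Tobias Ferreira's interest in Brightpath Partners LP, giving 49% + 12% = 61%.
By sibling attribution (R2), Amira Ferreira is treated as owning Tobias Ferreira's 10% interest in Meridian Capital LLC.
By sibling attribution (R2), Amira Ferreira is treated as owning Tobias Ferreira's 7% interest in Fairlane Realty LP.
Chain via Brightpath Partners LP → Northgate Mining NL → Cobalt Foods Inc. (R3): 61% × 68% × 28% × 17% = 1.974448% of Fairlane Realty LP.
Chain via Meridian Capital LLC → Highfield Logistics SA → Bluewater Shipping BV (R3): 10% × 12% × 63% × 32% = 0.24192% of Fairlane Realty LP.
Direct interest in Fairlane Realty LP: 7%.
Aggregating (R1): 1.974448% + 0.24192% + 7% = 9.216368%.
9.216368% falls short of the 20% threshold by 10.783632 percentage points.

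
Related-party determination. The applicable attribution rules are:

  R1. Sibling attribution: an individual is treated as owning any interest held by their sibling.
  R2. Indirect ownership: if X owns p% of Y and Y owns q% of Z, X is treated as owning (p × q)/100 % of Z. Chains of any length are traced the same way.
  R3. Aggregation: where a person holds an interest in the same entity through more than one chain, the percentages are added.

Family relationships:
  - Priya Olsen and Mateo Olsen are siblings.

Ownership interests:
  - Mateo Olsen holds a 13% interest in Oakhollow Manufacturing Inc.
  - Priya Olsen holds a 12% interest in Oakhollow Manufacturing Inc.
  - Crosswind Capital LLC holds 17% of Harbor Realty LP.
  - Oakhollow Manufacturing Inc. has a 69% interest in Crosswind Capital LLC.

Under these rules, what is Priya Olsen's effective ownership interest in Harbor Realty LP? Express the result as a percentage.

2.9325%

By sibling attribution (R1), Priya Olsen is treated as also owning Mateo Olsen's interest in Oakhollow Manufacturing Inc, giving 12% + 13% = 25%.
Chain via Oakhollow Manufacturing Inc. → Crosswind Capital LLC (R2): 25% × 69% × 17% = 2.9325% of Harbor Realty LP.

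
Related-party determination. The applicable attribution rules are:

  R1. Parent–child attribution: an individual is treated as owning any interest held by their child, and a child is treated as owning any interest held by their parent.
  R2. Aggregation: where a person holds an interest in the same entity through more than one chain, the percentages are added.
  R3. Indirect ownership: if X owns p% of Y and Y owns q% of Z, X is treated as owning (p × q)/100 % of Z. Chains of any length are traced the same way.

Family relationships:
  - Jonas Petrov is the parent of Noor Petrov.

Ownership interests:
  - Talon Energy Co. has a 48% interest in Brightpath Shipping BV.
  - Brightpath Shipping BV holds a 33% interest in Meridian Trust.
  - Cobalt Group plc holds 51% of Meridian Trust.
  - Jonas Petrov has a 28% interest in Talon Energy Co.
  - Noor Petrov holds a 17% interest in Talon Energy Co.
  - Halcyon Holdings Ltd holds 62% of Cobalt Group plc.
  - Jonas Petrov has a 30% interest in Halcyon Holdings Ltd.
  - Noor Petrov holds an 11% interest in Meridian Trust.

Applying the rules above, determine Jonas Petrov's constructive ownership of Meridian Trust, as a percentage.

By parent–child attribution (R1), Jonas Petrov is treated as also owning Noor Petrov's interest in Talon Energy Co, giving 28% + 17% = 45%.
By parent–child attribution (R1), Jonas Petrov is treated as owning Noor Petrov's 11% interest in Meridian Trust.
Chain via Talon Energy Co. → Brightpath Shipping BV (R3): 45% × 48% × 33% = 7.128% of Meridian Trust.
Chain via Halcyon Holdings Ltd → Cobalt Group plc (R3): 30% × 62% × 51% = 9.486% of Meridian Trust.
Direct interest in Meridian Trust: 11%.
Aggregating (R2): 7.128% + 9.486% + 11% = 27.614%.

27.614%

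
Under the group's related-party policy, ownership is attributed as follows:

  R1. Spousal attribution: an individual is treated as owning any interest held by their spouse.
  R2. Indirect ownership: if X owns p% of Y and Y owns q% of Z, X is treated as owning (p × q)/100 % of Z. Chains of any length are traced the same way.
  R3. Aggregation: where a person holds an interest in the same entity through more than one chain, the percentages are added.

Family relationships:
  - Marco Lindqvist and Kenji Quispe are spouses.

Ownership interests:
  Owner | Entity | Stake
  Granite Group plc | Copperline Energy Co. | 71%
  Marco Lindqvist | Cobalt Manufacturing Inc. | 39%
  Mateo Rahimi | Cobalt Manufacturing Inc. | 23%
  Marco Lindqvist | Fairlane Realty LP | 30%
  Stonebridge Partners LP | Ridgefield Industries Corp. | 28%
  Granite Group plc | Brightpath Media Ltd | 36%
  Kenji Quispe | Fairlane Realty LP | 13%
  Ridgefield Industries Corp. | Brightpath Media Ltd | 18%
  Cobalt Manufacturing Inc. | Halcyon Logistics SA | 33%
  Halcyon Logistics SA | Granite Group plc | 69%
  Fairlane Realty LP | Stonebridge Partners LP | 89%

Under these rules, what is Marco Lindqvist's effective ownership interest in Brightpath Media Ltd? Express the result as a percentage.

By spousal attribution (R1), Marco Lindqvist is treated as also owning Kenji Quispe's interest in Fairlane Realty LP, giving 30% + 13% = 43%.
Chain via Fairlane Realty LP → Stonebridge Partners LP → Ridgefield Industries Corp. (R2): 43% × 89% × 28% × 18% = 1.928808% of Brightpath Media Ltd.
Chain via Cobalt Manufacturing Inc. → Halcyon Logistics SA → Granite Group plc (R2): 39% × 33% × 69% × 36% = 3.196908% of Brightpath Media Ltd.
Aggregating (R3): 1.928808% + 3.196908% = 5.125716%.

5.125716%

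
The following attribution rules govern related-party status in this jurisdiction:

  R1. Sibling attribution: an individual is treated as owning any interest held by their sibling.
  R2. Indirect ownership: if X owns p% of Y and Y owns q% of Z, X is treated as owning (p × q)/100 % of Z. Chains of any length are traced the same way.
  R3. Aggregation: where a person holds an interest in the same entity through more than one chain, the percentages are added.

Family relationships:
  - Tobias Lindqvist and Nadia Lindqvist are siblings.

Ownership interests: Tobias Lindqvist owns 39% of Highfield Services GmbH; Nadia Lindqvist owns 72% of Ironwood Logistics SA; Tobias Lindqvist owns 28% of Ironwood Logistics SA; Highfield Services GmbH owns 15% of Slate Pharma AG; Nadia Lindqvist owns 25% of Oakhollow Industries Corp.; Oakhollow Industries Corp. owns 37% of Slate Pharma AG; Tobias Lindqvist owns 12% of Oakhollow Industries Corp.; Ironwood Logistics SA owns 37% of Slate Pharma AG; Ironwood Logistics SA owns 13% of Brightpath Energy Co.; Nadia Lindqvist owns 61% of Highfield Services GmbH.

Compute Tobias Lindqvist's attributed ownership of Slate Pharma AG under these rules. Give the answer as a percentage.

65.69%

By sibling attribution (R1), Tobias Lindqvist is treated as also owning Nadia Lindqvist's interest in Oakhollow Industries Corp, giving 12% + 25% = 37%.
By sibling attribution (R1), Tobias Lindqvist is treated as also owning Nadia Lindqvist's interest in Ironwood Logistics SA, giving 28% + 72% = 100%.
By sibling attribution (R1), Tobias Lindqvist is treated as also owning Nadia Lindqvist's interest in Highfield Services GmbH, giving 39% + 61% = 100%.
Chain via Oakhollow Industries Corp. (R2): 37% × 37% = 13.69% of Slate Pharma AG.
Chain via Ironwood Logistics SA (R2): 100% × 37% = 37% of Slate Pharma AG.
Chain via Highfield Services GmbH (R2): 100% × 15% = 15% of Slate Pharma AG.
Aggregating (R3): 13.69% + 37% + 15% = 65.69%.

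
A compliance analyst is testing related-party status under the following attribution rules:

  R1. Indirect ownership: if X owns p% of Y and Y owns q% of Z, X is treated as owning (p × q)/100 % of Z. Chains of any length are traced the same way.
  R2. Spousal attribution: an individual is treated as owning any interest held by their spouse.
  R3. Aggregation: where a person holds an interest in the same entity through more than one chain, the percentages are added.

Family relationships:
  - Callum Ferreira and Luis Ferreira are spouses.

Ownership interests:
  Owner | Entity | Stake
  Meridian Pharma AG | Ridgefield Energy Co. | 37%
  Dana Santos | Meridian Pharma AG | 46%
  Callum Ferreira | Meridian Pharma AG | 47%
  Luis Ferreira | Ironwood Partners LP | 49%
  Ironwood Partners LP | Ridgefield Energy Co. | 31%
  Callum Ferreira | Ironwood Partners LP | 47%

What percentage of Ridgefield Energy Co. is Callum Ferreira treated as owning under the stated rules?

By spousal attribution (R2), Callum Ferreira is treated as also owning Luis Ferreira's interest in Ironwood Partners LP, giving 47% + 49% = 96%.
Chain via Meridian Pharma AG (R1): 47% × 37% = 17.39% of Ridgefield Energy Co.
Chain via Ironwood Partners LP (R1): 96% × 31% = 29.76% of Ridgefield Energy Co.
Aggregating (R3): 17.39% + 29.76% = 47.15%.

47.15%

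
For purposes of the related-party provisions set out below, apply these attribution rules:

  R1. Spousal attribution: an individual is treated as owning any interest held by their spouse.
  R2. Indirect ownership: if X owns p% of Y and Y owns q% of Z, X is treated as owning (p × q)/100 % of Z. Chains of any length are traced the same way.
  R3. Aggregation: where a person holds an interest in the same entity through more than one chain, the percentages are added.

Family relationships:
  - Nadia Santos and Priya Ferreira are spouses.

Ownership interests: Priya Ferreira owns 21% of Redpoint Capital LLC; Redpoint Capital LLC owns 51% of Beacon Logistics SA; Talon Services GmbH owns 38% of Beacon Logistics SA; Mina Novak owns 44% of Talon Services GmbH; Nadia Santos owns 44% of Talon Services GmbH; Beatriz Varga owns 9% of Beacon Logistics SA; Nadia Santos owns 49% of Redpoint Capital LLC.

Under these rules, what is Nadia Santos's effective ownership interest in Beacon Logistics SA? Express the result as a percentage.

52.42%

By spousal attribution (R1), Nadia Santos is treated as also owning Priya Ferreira's interest in Redpoint Capital LLC, giving 49% + 21% = 70%.
Chain via Talon Services GmbH (R2): 44% × 38% = 16.72% of Beacon Logistics SA.
Chain via Redpoint Capital LLC (R2): 70% × 51% = 35.7% of Beacon Logistics SA.
Aggregating (R3): 16.72% + 35.7% = 52.42%.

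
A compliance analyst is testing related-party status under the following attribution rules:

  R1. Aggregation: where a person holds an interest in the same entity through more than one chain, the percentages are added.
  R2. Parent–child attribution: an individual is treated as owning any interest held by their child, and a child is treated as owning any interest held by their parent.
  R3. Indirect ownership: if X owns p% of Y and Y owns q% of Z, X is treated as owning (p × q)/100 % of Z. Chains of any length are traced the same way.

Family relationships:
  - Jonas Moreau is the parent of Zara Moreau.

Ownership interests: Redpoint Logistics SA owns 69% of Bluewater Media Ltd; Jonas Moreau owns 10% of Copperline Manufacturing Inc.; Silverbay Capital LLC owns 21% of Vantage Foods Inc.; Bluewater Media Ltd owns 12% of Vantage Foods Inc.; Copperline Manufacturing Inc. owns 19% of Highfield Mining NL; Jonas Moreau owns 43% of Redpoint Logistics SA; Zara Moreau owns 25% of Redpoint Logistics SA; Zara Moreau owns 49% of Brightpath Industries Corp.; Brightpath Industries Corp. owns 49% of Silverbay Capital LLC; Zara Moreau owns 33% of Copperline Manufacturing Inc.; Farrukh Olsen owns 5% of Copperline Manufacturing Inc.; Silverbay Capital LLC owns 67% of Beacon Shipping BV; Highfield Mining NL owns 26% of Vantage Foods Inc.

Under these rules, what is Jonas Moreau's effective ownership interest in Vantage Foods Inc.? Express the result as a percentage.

By parent–child attribution (R2), Jonas Moreau is treated as also owning Zara Moreau's interest in Copperline Manufacturing Inc, giving 10% + 33% = 43%.
By parent–child attribution (R2), Jonas Moreau is treated as also owning Zara Moreau's interest in Redpoint Logistics SA, giving 43% + 25% = 68%.
By parent–child attribution (R2), Jonas Moreau is treated as owning Zara Moreau's 49% interest in Brightpath Industries Corp.
Chain via Copperline Manufacturing Inc. → Highfield Mining NL (R3): 43% × 19% × 26% = 2.1242% of Vantage Foods Inc.
Chain via Redpoint Logistics SA → Bluewater Media Ltd (R3): 68% × 69% × 12% = 5.6304% of Vantage Foods Inc.
Chain via Brightpath Industries Corp. → Silverbay Capital LLC (R3): 49% × 49% × 21% = 5.0421% of Vantage Foods Inc.
Aggregating (R1): 2.1242% + 5.6304% + 5.0421% = 12.7967%.

12.7967%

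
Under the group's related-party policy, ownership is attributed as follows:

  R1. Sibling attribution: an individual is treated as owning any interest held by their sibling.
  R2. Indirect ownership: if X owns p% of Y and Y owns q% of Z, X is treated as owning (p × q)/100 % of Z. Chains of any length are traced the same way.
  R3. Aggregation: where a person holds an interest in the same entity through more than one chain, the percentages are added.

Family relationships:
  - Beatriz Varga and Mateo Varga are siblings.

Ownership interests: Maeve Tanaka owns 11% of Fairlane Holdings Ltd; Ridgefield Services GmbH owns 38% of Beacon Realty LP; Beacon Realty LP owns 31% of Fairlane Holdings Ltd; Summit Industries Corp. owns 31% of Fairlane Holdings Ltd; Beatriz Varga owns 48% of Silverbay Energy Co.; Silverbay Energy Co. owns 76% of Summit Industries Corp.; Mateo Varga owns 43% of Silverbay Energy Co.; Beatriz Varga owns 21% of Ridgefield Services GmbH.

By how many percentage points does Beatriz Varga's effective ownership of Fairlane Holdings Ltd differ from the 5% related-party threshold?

By sibling attribution (R1), Beatriz Varga is treated as also owning Mateo Varga's interest in Silverbay Energy Co, giving 48% + 43% = 91%.
Chain via Ridgefield Services GmbH → Beacon Realty LP (R2): 21% × 38% × 31% = 2.4738% of Fairlane Holdings Ltd.
Chain via Silverbay Energy Co. → Summit Industries Corp. (R2): 91% × 76% × 31% = 21.4396% of Fairlane Holdings Ltd.
Aggregating (R3): 2.4738% + 21.4396% = 23.9134%.
23.9134% exceeds the 5% threshold by 18.9134 percentage points.

18.9134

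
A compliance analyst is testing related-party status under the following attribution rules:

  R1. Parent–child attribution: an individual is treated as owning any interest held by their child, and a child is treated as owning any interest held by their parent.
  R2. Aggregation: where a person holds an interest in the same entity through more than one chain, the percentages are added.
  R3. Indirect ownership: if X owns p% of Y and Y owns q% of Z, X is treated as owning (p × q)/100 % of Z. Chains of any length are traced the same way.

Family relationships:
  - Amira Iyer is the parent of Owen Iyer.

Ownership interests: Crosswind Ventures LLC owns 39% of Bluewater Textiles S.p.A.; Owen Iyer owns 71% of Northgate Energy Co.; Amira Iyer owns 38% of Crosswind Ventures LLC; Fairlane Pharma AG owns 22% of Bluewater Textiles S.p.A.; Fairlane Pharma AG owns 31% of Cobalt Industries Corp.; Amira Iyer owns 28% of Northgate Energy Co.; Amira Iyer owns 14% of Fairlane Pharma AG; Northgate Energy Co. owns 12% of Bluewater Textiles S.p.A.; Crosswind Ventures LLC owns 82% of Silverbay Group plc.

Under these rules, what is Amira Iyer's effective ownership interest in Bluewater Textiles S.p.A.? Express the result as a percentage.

By parent–child attribution (R1), Amira Iyer is treated as also owning Owen Iyer's interest in Northgate Energy Co, giving 28% + 71% = 99%.
Chain via Crosswind Ventures LLC (R3): 38% × 39% = 14.82% of Bluewater Textiles S.p.A.
Chain via Northgate Energy Co. (R3): 99% × 12% = 11.88% of Bluewater Textiles S.p.A.
Chain via Fairlane Pharma AG (R3): 14% × 22% = 3.08% of Bluewater Textiles S.p.A.
Aggregating (R2): 14.82% + 11.88% + 3.08% = 29.78%.

29.78%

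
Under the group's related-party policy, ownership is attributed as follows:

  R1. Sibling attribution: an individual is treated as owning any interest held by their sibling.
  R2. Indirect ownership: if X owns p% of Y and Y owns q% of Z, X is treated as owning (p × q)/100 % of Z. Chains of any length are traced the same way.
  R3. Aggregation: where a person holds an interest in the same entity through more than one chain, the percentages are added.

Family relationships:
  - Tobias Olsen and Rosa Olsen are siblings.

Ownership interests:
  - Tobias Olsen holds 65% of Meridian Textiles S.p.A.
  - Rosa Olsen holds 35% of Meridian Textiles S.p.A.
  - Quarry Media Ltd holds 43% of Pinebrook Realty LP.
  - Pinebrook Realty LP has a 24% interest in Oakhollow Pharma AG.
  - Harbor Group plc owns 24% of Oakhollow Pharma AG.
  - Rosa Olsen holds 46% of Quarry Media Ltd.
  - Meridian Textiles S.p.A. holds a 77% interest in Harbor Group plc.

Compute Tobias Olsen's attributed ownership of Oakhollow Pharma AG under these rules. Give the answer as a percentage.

23.2272%

By sibling attribution (R1), Tobias Olsen is treated as also owning Rosa Olsen's interest in Meridian Textiles S.p.A, giving 65% + 35% = 100%.
By sibling attribution (R1), Tobias Olsen is treated as owning Rosa Olsen's 46% interest in Quarry Media Ltd.
Chain via Meridian Textiles S.p.A. → Harbor Group plc (R2): 100% × 77% × 24% = 18.48% of Oakhollow Pharma AG.
Chain via Quarry Media Ltd → Pinebrook Realty LP (R2): 46% × 43% × 24% = 4.7472% of Oakhollow Pharma AG.
Aggregating (R3): 18.48% + 4.7472% = 23.2272%.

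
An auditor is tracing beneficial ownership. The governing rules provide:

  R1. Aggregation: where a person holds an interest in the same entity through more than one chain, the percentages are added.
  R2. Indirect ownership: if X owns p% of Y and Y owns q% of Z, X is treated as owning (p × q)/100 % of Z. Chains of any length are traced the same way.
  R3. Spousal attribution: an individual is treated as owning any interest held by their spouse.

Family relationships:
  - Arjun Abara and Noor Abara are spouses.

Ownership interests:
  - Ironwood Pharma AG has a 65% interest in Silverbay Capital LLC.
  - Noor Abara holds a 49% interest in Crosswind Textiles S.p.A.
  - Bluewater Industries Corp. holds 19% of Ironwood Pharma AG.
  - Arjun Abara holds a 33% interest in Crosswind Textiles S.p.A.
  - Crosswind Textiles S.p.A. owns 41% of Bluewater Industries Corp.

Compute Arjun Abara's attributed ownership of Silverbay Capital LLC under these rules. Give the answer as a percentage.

By spousal attribution (R3), Arjun Abara is treated as also owning Noor Abara's interest in Crosswind Textiles S.p.A, giving 33% + 49% = 82%.
Chain via Crosswind Textiles S.p.A. → Bluewater Industries Corp. → Ironwood Pharma AG (R2): 82% × 41% × 19% × 65% = 4.15207% of Silverbay Capital LLC.

4.15207%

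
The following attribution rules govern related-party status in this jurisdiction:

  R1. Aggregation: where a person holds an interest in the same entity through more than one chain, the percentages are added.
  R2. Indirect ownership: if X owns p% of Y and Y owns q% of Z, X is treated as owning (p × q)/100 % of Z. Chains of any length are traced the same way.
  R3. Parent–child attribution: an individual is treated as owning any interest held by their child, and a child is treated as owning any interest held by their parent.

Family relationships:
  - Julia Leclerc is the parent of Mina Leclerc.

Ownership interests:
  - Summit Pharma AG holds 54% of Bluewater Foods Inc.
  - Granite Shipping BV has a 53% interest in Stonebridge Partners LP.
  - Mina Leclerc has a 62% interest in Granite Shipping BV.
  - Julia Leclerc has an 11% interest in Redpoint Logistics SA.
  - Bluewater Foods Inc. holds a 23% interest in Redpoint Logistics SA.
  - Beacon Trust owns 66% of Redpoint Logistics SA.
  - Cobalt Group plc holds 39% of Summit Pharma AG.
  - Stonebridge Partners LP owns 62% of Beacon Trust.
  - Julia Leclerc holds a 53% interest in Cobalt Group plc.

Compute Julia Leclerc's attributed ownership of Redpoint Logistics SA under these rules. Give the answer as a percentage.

27.013526%

By parent–child attribution (R3), Julia Leclerc is treated as owning Mina Leclerc's 62% interest in Granite Shipping BV.
Chain via Cobalt Group plc → Summit Pharma AG → Bluewater Foods Inc. (R2): 53% × 39% × 54% × 23% = 2.567214% of Redpoint Logistics SA.
Direct interest in Redpoint Logistics SA: 11%.
Chain via Granite Shipping BV → Stonebridge Partners LP → Beacon Trust (R2): 62% × 53% × 62% × 66% = 13.446312% of Redpoint Logistics SA.
Aggregating (R1): 2.567214% + 11% + 13.446312% = 27.013526%.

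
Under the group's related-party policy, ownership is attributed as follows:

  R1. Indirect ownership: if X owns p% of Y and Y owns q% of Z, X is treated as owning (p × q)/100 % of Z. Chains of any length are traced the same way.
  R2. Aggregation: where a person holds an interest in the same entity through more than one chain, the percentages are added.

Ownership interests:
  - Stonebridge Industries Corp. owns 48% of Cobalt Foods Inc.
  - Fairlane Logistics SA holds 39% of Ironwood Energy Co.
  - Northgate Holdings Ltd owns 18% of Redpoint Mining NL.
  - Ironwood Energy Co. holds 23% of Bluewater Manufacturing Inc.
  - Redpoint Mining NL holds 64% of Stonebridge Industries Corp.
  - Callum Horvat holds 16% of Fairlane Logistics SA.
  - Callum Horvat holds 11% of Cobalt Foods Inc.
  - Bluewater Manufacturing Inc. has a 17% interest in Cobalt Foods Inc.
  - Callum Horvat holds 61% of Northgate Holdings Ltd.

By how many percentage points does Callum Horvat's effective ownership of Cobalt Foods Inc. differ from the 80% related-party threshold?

Chain via Fairlane Logistics SA → Ironwood Energy Co. → Bluewater Manufacturing Inc. (R1): 16% × 39% × 23% × 17% = 0.243984% of Cobalt Foods Inc.
Chain via Northgate Holdings Ltd → Redpoint Mining NL → Stonebridge Industries Corp. (R1): 61% × 18% × 64% × 48% = 3.373056% of Cobalt Foods Inc.
Direct interest in Cobalt Foods Inc: 11%.
Aggregating (R2): 0.243984% + 3.373056% + 11% = 14.61704%.
14.61704% falls short of the 80% threshold by 65.38296 percentage points.

65.38296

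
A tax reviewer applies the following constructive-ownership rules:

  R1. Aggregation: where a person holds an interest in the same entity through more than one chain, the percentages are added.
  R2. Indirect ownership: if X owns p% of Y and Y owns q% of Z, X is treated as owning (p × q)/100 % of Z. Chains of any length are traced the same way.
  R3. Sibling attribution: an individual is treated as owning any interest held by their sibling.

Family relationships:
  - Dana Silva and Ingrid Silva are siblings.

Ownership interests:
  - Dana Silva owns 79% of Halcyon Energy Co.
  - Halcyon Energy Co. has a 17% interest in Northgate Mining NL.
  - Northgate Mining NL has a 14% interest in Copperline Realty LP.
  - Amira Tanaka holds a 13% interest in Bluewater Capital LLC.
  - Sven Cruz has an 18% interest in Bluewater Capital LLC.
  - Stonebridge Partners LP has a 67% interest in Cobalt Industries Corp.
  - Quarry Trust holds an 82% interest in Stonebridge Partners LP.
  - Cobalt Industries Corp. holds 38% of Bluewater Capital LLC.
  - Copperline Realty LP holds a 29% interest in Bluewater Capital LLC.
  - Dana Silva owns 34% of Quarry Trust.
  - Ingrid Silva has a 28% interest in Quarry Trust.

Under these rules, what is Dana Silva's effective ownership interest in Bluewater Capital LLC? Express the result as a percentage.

13.489122%

By sibling attribution (R3), Dana Silva is treated as also owning Ingrid Silva's interest in Quarry Trust, giving 34% + 28% = 62%.
Chain via Halcyon Energy Co. → Northgate Mining NL → Copperline Realty LP (R2): 79% × 17% × 14% × 29% = 0.545258% of Bluewater Capital LLC.
Chain via Quarry Trust → Stonebridge Partners LP → Cobalt Industries Corp. (R2): 62% × 82% × 67% × 38% = 12.943864% of Bluewater Capital LLC.
Aggregating (R1): 0.545258% + 12.943864% = 13.489122%.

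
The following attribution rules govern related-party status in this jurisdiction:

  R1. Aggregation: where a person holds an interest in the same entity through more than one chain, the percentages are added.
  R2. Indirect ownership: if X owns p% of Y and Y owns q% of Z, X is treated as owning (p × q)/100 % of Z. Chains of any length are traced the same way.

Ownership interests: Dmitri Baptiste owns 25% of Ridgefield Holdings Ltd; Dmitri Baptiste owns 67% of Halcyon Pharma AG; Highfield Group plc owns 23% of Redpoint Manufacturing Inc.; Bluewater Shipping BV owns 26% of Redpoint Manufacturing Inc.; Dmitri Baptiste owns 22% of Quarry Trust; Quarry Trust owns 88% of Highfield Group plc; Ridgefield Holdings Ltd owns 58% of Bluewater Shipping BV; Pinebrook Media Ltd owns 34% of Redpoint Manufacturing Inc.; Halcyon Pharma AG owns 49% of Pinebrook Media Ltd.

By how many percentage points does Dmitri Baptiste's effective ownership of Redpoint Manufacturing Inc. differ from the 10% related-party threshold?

Chain via Halcyon Pharma AG → Pinebrook Media Ltd (R2): 67% × 49% × 34% = 11.1622% of Redpoint Manufacturing Inc.
Chain via Ridgefield Holdings Ltd → Bluewater Shipping BV (R2): 25% × 58% × 26% = 3.77% of Redpoint Manufacturing Inc.
Chain via Quarry Trust → Highfield Group plc (R2): 22% × 88% × 23% = 4.4528% of Redpoint Manufacturing Inc.
Aggregating (R1): 11.1622% + 3.77% + 4.4528% = 19.385%.
19.385% exceeds the 10% threshold by 9.385 percentage points.

9.385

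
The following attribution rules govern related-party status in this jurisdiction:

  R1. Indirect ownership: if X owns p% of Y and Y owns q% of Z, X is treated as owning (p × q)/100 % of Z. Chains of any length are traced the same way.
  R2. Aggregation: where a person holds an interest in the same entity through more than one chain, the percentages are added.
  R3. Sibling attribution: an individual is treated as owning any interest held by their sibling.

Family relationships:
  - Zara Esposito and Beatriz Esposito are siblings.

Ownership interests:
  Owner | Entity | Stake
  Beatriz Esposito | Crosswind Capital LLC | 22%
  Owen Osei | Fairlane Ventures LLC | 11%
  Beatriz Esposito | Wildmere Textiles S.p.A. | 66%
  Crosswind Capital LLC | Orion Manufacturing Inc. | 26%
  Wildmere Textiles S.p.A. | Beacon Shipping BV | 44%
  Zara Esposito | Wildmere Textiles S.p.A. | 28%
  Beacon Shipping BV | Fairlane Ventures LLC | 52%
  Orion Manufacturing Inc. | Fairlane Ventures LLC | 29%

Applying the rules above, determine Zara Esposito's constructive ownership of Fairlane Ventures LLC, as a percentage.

23.166%

By sibling attribution (R3), Zara Esposito is treated as also owning Beatriz Esposito's interest in Wildmere Textiles S.p.A, giving 28% + 66% = 94%.
By sibling attribution (R3), Zara Esposito is treated as owning Beatriz Esposito's 22% interest in Crosswind Capital LLC.
Chain via Wildmere Textiles S.p.A. → Beacon Shipping BV (R1): 94% × 44% × 52% = 21.5072% of Fairlane Ventures LLC.
Chain via Crosswind Capital LLC → Orion Manufacturing Inc. (R1): 22% × 26% × 29% = 1.6588% of Fairlane Ventures LLC.
Aggregating (R2): 21.5072% + 1.6588% = 23.166%.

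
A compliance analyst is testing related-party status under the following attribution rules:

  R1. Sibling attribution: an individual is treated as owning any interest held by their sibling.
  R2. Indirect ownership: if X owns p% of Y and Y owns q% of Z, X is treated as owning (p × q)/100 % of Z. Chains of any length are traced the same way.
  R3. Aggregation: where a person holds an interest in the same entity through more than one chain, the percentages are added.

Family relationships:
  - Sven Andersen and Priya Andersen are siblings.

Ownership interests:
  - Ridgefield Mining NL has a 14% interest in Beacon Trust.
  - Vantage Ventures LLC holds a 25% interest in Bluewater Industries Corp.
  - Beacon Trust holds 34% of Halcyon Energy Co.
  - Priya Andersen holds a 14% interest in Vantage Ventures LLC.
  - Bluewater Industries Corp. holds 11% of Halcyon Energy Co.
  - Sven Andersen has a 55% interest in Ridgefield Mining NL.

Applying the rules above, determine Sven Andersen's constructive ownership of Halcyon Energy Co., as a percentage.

By sibling attribution (R1), Sven Andersen is treated as owning Priya Andersen's 14% interest in Vantage Ventures LLC.
Chain via Ridgefield Mining NL → Beacon Trust (R2): 55% × 14% × 34% = 2.618% of Halcyon Energy Co.
Chain via Vantage Ventures LLC → Bluewater Industries Corp. (R2): 14% × 25% × 11% = 0.385% of Halcyon Energy Co.
Aggregating (R3): 2.618% + 0.385% = 3.003%.

3.003%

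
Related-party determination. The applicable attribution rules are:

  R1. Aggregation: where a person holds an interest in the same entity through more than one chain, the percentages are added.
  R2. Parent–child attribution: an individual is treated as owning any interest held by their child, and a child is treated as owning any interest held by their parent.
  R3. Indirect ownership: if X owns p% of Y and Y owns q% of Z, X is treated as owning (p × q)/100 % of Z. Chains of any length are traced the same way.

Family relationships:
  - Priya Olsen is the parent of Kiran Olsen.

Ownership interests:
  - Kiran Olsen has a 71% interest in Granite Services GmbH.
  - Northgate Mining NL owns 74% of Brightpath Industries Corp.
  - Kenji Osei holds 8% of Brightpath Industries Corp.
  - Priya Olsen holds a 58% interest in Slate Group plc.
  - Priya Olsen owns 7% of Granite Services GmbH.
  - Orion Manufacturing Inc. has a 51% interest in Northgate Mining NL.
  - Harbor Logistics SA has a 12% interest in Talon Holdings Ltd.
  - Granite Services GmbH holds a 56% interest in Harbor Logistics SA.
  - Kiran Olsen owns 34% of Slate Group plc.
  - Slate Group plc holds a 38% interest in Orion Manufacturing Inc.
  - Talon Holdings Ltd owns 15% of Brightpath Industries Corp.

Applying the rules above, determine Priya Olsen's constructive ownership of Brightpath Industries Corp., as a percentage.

By parent–child attribution (R2), Priya Olsen is treated as also owning Kiran Olsen's interest in Slate Group plc, giving 58% + 34% = 92%.
By parent–child attribution (R2), Priya Olsen is treated as also owning Kiran Olsen's interest in Granite Services GmbH, giving 7% + 71% = 78%.
Chain via Slate Group plc → Orion Manufacturing Inc. → Northgate Mining NL (R3): 92% × 38% × 51% × 74% = 13.193904% of Brightpath Industries Corp.
Chain via Granite Services GmbH → Harbor Logistics SA → Talon Holdings Ltd (R3): 78% × 56% × 12% × 15% = 0.78624% of Brightpath Industries Corp.
Aggregating (R1): 13.193904% + 0.78624% = 13.980144%.

13.980144%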